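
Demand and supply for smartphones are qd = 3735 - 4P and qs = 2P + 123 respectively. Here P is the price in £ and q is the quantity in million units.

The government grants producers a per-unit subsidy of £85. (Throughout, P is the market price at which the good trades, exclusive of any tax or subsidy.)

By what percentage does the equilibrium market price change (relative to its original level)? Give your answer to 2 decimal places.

Before the shock: 3735 - 4P = 2P + 123 ⇒ 3612 = 6P ⇒ P = 602, q = 1327.
Since sellers receive the price plus the subsidy, the effective supply curve becomes qs = 2P + 293.
Setting them equal: 3735 - 4P = 2P + 293 → 3442 = 6P, so P = 1721/3 ≈ 573.6667 and q = 4321/3 ≈ 1440.3333.
%ΔP = (573.6667 − 602) / 602 × 100 = -4.71%.

-4.71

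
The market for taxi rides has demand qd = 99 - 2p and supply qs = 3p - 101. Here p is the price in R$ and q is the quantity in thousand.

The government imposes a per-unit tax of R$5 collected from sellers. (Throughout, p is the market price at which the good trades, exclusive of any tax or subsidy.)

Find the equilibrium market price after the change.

Initially, 99 - 2p = 3p - 101, so 200 = 5p and p = 40, q = 19.
Since sellers keep the price net of the tax, the effective supply curve becomes qs = 3p - 116.
Setting them equal: 99 - 2p = 3p - 116 → 215 = 5p, so p = 43 and q = 13.

43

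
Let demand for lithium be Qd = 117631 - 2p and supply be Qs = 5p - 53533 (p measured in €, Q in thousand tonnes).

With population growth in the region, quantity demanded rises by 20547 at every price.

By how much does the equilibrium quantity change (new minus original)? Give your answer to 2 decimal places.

+14676.43

Initially, 117631 - 2p = 5p - 53533, so 171164 = 7p and p = 24452, Q = 68727.
The new curves are Qd = 138178 - 2p (demand) and Qs = 5p - 53533 (supply).
Equate the new curves: 138178 - 2p = 5p - 53533, giving 191711 = 7p, p = 191711/7 ≈ 27387.2857, Q = 583824/7 ≈ 83403.4286.
ΔQ = 83403.4286 − 68727 = +14676.43.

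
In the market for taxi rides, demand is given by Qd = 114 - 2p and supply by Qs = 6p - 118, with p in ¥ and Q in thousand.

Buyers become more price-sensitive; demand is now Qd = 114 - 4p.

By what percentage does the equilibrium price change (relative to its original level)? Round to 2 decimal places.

Before the shock: 114 - 2p = 6p - 118 ⇒ 232 = 8p ⇒ p = 29, Q = 56.
The shock moves the curves to Qd = 114 - 4p and Qs = 6p - 118.
Equate the new curves: 114 - 4p = 6p - 118, giving 232 = 10p, p = 23.2, Q = 21.2.
%Δp = (23.2 − 29) / 29 × 100 = -20.00%.

-20.00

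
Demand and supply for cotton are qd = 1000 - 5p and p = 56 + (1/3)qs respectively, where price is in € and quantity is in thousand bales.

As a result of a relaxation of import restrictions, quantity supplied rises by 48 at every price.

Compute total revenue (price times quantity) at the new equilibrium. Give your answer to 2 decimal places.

Original equilibrium: 1000 - 5p = 3p - 168 gives 1168 = 8p, so p = 146 and q = 270.
The shock moves the curves to qd = 1000 - 5p and qs = 3p - 120.
Setting them equal: 1000 - 5p = 3p - 120 → 1120 = 8p, so p = 140 and q = 300.
New expenditure = 140 × 300 = 42000.00.

42000.00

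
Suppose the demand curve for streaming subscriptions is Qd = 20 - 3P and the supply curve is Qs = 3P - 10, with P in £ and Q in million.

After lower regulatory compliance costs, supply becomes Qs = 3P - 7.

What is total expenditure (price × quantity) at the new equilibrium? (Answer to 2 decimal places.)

29.25

Before the shock: 20 - 3P = 3P - 10 ⇒ 30 = 6P ⇒ P = 5, Q = 5.
The new curves are Qd = 20 - 3P (demand) and Qs = 3P - 7 (supply).
Equate the new curves: 20 - 3P = 3P - 7, giving 27 = 6P, P = 4.5, Q = 6.5.
New expenditure = 4.5 × 6.5 = 29.25.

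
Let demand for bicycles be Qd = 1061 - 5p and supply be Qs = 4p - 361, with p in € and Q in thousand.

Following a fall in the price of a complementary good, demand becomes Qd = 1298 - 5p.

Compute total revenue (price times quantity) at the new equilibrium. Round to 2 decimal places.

69370.78

Initially, 1061 - 5p = 4p - 361, so 1422 = 9p and p = 158, Q = 271.
The new curves are Qd = 1298 - 5p (demand) and Qs = 4p - 361 (supply).
Clearing the new market: 1298 - 5p = 4p - 361, so p = 553/3 ≈ 184.3333 and Q = 1129/3 ≈ 376.3333.
New expenditure = 184.3333 × 376.3333 = 69370.78.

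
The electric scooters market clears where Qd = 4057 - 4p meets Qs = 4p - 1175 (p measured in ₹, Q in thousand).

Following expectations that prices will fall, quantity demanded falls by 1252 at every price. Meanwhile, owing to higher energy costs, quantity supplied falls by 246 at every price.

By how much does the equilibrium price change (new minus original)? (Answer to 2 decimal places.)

-125.75

Before the shock: 4057 - 4p = 4p - 1175 ⇒ 5232 = 8p ⇒ p = 654, Q = 1441.
The shock moves the curves to Qd = 2805 - 4p and Qs = 4p - 1421.
Setting them equal: 2805 - 4p = 4p - 1421 → 4226 = 8p, so p = 528.25 and Q = 692.
Δp = 528.25 − 654 = -125.75.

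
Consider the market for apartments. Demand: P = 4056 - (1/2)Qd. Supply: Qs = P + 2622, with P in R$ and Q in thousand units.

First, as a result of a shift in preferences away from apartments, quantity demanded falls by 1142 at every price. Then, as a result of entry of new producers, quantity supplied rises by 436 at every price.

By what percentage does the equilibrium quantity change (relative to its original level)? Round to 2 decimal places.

-2.02

Initially, 8112 - 2P = P + 2622, so 5490 = 3P and P = 1830, Q = 4452.
With the change applied: demand Qd = 6970 - 2P, supply Qs = P + 3058.
New equilibrium: 6970 - 2P = P + 3058 ⇒ 3912 = 3P ⇒ P = 1304, Q = 4362.
%ΔQ = (4362 − 4452) / 4452 × 100 = -2.02%.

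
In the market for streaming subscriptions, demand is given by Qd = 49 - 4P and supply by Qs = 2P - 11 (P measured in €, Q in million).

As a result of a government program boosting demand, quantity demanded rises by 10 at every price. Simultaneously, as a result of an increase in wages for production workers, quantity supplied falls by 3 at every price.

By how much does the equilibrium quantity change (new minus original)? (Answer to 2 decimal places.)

+1.33

Original equilibrium: 49 - 4P = 2P - 11 gives 60 = 6P, so P = 10 and Q = 9.
The shock moves the curves to Qd = 59 - 4P and Qs = 2P - 14.
Equate the new curves: 59 - 4P = 2P - 14, giving 73 = 6P, P = 73/6 ≈ 12.1667, Q = 31/3 ≈ 10.3333.
ΔQ = 10.3333 − 9 = +1.33.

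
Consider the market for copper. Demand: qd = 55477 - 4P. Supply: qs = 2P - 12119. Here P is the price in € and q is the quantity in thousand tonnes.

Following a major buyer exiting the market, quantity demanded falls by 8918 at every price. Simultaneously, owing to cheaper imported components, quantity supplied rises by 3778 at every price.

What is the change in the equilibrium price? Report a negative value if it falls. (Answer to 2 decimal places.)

-2116.00

Before the shock: 55477 - 4P = 2P - 12119 ⇒ 67596 = 6P ⇒ P = 11266, q = 10413.
The shock moves the curves to qd = 46559 - 4P and qs = 2P - 8341.
Equate the new curves: 46559 - 4P = 2P - 8341, giving 54900 = 6P, P = 9150, q = 9959.
ΔP = 9150 − 11266 = -2116.00.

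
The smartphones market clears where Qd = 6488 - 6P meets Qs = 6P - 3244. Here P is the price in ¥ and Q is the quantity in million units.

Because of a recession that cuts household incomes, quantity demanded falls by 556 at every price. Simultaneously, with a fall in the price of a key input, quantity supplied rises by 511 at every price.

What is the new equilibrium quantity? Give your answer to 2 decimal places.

1599.50

Initially, 6488 - 6P = 6P - 3244, so 9732 = 12P and P = 811, Q = 1622.
With the change applied: demand Qd = 5932 - 6P, supply Qs = 6P - 2733.
Clearing the new market: 5932 - 6P = 6P - 2733, so P = 8665/12 ≈ 722.0833 and Q = 1599.5.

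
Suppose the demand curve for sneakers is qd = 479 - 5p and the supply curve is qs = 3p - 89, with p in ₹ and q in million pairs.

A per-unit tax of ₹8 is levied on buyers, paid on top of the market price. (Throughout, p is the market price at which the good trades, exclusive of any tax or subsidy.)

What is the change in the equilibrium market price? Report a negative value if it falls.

Before the shock: 479 - 5p = 3p - 89 ⇒ 568 = 8p ⇒ p = 71, q = 124.
Since buyers pay the price plus the tax, the effective demand curve becomes qd = 439 - 5p.
Equate the new curves: 439 - 5p = 3p - 89, giving 528 = 8p, p = 66, q = 109.
Δp = 66 − 71 = -5.

-5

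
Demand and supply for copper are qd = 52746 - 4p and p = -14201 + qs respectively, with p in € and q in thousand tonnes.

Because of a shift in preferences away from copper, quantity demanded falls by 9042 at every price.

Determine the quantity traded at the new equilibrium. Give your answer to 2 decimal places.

Original equilibrium: 52746 - 4p = p + 14201 gives 38545 = 5p, so p = 7709 and q = 21910.
The shock moves the curves to qd = 43704 - 4p and qs = p + 14201.
Equate the new curves: 43704 - 4p = p + 14201, giving 29503 = 5p, p = 5900.6, q = 20101.6.

20101.60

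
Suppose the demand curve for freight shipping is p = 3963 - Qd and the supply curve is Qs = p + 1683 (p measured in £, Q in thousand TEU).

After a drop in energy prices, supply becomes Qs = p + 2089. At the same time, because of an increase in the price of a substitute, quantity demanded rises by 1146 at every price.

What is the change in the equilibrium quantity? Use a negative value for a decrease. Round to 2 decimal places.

+776.00

Solve the original market: 3963 - p = p + 1683, hence p = 1140 and Q = 2823.
The new curves are Qd = 5109 - p (demand) and Qs = p + 2089 (supply).
Equate the new curves: 5109 - p = p + 2089, giving 3020 = 2p, p = 1510, Q = 3599.
ΔQ = 3599 − 2823 = +776.00.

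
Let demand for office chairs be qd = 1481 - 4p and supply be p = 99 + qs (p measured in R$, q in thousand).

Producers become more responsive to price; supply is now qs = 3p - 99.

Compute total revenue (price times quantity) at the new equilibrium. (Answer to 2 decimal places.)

130495.10

Before the shock: 1481 - 4p = p - 99 ⇒ 1580 = 5p ⇒ p = 316, q = 217.
After the shift, demand is qd = 1481 - 4p and supply is qs = 3p - 99.
Equate the new curves: 1481 - 4p = 3p - 99, giving 1580 = 7p, p = 1580/7 ≈ 225.7143, q = 4047/7 ≈ 578.1429.
New expenditure = 225.7143 × 578.1429 = 130495.10.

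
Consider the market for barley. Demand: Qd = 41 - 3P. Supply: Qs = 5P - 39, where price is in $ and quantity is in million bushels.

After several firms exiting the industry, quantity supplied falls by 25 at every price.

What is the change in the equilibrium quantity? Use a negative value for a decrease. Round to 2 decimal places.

Original equilibrium: 41 - 3P = 5P - 39 gives 80 = 8P, so P = 10 and Q = 11.
After the shift, demand is Qd = 41 - 3P and supply is Qs = 5P - 64.
Setting them equal: 41 - 3P = 5P - 64 → 105 = 8P, so P = 13.125 and Q = 1.625.
ΔQ = 1.625 − 11 = -9.38.

-9.38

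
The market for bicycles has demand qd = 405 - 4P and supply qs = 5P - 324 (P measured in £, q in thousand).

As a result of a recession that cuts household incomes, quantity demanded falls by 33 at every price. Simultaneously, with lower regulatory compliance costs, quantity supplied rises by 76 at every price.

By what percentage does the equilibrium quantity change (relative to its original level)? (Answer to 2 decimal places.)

Before the shock: 405 - 4P = 5P - 324 ⇒ 729 = 9P ⇒ P = 81, q = 81.
The shock moves the curves to qd = 372 - 4P and qs = 5P - 248.
Equate the new curves: 372 - 4P = 5P - 248, giving 620 = 9P, P = 620/9 ≈ 68.8889, q = 868/9 ≈ 96.4444.
%Δq = (96.4444 − 81) / 81 × 100 = +19.07%.

+19.07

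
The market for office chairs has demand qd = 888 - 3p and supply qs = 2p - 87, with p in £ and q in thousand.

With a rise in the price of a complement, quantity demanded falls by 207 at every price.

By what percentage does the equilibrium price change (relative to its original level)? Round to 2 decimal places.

-21.23

Solve the original market: 888 - 3p = 2p - 87, hence p = 195 and q = 303.
With the change applied: demand qd = 681 - 3p, supply qs = 2p - 87.
Equate the new curves: 681 - 3p = 2p - 87, giving 768 = 5p, p = 153.6, q = 220.2.
%Δp = (153.6 − 195) / 195 × 100 = -21.23%.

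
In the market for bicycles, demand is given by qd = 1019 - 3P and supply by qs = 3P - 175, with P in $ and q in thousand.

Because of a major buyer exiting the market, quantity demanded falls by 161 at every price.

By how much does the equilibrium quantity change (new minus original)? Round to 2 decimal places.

Before the shock: 1019 - 3P = 3P - 175 ⇒ 1194 = 6P ⇒ P = 199, q = 422.
With the change applied: demand qd = 858 - 3P, supply qs = 3P - 175.
Clearing the new market: 858 - 3P = 3P - 175, so P = 1033/6 ≈ 172.1667 and q = 341.5.
Δq = 341.5 − 422 = -80.50.

-80.50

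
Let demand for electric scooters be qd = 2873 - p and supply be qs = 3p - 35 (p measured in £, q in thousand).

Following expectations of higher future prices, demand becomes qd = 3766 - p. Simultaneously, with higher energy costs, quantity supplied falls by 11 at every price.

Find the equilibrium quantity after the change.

2813

Initially, 2873 - p = 3p - 35, so 2908 = 4p and p = 727, q = 2146.
After the shift, demand is qd = 3766 - p and supply is qs = 3p - 46.
New equilibrium: 3766 - p = 3p - 46 ⇒ 3812 = 4p ⇒ p = 953, q = 2813.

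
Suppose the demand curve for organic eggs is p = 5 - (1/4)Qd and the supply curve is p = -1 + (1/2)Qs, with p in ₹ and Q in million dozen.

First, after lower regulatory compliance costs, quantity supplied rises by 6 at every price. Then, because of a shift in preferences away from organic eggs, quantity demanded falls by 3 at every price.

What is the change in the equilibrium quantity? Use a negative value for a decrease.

Initially, 20 - 4p = 2p + 2, so 18 = 6p and p = 3, Q = 8.
After the shift, demand is Qd = 17 - 4p and supply is Qs = 2p + 8.
Clearing the new market: 17 - 4p = 2p + 8, so p = 1.5 and Q = 11.
ΔQ = 11 − 8 = +3.

+3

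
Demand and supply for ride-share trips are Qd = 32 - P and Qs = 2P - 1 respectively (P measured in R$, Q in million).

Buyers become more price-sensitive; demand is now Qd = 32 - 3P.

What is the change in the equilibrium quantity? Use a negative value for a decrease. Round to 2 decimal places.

-8.80

Initially, 32 - P = 2P - 1, so 33 = 3P and P = 11, Q = 21.
With the change applied: demand Qd = 32 - 3P, supply Qs = 2P - 1.
Equate the new curves: 32 - 3P = 2P - 1, giving 33 = 5P, P = 6.6, Q = 12.2.
ΔQ = 12.2 − 21 = -8.80.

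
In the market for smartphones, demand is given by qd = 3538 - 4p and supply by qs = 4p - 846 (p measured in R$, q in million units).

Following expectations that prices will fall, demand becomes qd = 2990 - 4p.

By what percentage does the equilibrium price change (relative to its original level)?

Before the shock: 3538 - 4p = 4p - 846 ⇒ 4384 = 8p ⇒ p = 548, q = 1346.
With the change applied: demand qd = 2990 - 4p, supply qs = 4p - 846.
Setting them equal: 2990 - 4p = 4p - 846 → 3836 = 8p, so p = 479.5 and q = 1072.
%Δp = (479.5 − 548) / 548 × 100 = -12.5%.

-12.5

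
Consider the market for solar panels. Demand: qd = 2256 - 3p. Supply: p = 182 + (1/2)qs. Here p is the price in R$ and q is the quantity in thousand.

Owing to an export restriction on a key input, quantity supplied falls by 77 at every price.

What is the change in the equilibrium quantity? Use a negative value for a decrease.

-46.2

Before the shock: 2256 - 3p = 2p - 364 ⇒ 2620 = 5p ⇒ p = 524, q = 684.
With the change applied: demand qd = 2256 - 3p, supply qs = 2p - 441.
Setting them equal: 2256 - 3p = 2p - 441 → 2697 = 5p, so p = 539.4 and q = 637.8.
Δq = 637.8 − 684 = -46.2.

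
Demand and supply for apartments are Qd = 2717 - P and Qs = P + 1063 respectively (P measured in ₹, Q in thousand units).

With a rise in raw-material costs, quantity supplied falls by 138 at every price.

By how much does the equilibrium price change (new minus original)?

+69

Initially, 2717 - P = P + 1063, so 1654 = 2P and P = 827, Q = 1890.
The shock moves the curves to Qd = 2717 - P and Qs = P + 925.
Equate the new curves: 2717 - P = P + 925, giving 1792 = 2P, P = 896, Q = 1821.
ΔP = 896 − 827 = +69.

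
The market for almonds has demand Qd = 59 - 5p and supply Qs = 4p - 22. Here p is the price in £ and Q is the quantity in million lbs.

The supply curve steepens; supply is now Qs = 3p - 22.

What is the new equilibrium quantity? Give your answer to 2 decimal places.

8.38

Original equilibrium: 59 - 5p = 4p - 22 gives 81 = 9p, so p = 9 and Q = 14.
After the shift, demand is Qd = 59 - 5p and supply is Qs = 3p - 22.
Setting them equal: 59 - 5p = 3p - 22 → 81 = 8p, so p = 10.125 and Q = 8.375.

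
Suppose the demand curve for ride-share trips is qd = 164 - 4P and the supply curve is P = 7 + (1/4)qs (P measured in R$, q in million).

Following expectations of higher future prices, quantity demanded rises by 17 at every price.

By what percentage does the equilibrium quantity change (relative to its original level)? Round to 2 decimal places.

Before the shock: 164 - 4P = 4P - 28 ⇒ 192 = 8P ⇒ P = 24, q = 68.
After the shift, demand is qd = 181 - 4P and supply is qs = 4P - 28.
New equilibrium: 181 - 4P = 4P - 28 ⇒ 209 = 8P ⇒ P = 26.125, q = 76.5.
%Δq = (76.5 − 68) / 68 × 100 = +12.50%.

+12.50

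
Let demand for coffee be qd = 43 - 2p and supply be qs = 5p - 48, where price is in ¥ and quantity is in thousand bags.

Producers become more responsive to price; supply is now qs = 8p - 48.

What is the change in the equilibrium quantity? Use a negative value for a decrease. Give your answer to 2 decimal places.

Before the shock: 43 - 2p = 5p - 48 ⇒ 91 = 7p ⇒ p = 13, q = 17.
With the change applied: demand qd = 43 - 2p, supply qs = 8p - 48.
Equate the new curves: 43 - 2p = 8p - 48, giving 91 = 10p, p = 9.1, q = 24.8.
Δq = 24.8 − 17 = +7.80.

+7.80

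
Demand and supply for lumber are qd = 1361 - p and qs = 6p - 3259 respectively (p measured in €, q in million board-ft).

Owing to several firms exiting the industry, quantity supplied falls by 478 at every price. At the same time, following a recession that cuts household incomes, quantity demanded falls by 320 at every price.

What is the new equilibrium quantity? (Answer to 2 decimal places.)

Initially, 1361 - p = 6p - 3259, so 4620 = 7p and p = 660, q = 701.
With the change applied: demand qd = 1041 - p, supply qs = 6p - 3737.
Equate the new curves: 1041 - p = 6p - 3737, giving 4778 = 7p, p = 4778/7 ≈ 682.5714, q = 2509/7 ≈ 358.4286.

358.43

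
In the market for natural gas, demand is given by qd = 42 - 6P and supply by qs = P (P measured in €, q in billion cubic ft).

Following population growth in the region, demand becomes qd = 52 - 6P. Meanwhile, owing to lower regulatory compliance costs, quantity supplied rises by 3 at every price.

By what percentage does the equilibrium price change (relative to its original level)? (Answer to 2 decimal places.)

Original equilibrium: 42 - 6P = P gives 42 = 7P, so P = 6 and q = 6.
With the change applied: demand qd = 52 - 6P, supply qs = P + 3.
Equate the new curves: 52 - 6P = P + 3, giving 49 = 7P, P = 7, q = 10.
%ΔP = (7 − 6) / 6 × 100 = +16.67%.

+16.67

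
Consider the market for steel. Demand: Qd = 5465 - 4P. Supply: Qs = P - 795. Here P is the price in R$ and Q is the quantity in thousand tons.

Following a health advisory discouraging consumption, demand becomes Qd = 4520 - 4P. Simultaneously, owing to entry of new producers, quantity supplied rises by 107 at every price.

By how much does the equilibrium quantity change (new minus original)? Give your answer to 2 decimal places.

-103.40

Solve the original market: 5465 - 4P = P - 795, hence P = 1252 and Q = 457.
The new curves are Qd = 4520 - 4P (demand) and Qs = P - 688 (supply).
Setting them equal: 4520 - 4P = P - 688 → 5208 = 5P, so P = 1041.6 and Q = 353.6.
ΔQ = 353.6 − 457 = -103.40.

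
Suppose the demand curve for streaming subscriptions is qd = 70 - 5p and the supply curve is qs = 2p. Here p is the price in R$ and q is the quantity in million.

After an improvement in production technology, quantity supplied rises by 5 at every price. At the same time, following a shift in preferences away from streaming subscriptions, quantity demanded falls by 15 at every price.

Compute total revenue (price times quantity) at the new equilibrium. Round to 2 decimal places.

Initially, 70 - 5p = 2p, so 70 = 7p and p = 10, q = 20.
After the shift, demand is qd = 55 - 5p and supply is qs = 2p + 5.
Equate the new curves: 55 - 5p = 2p + 5, giving 50 = 7p, p = 50/7 ≈ 7.1429, q = 135/7 ≈ 19.2857.
New expenditure = 7.1429 × 19.2857 = 137.76.

137.76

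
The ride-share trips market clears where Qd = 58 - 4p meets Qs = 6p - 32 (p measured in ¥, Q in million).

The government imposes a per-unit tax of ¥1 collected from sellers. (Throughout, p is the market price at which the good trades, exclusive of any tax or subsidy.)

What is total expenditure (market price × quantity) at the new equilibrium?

Initially, 58 - 4p = 6p - 32, so 90 = 10p and p = 9, Q = 22.
Since sellers keep the price net of the tax, the effective supply curve becomes Qs = 6p - 38.
Clearing the new market: 58 - 4p = 6p - 38, so p = 9.6 and Q = 19.6.
New expenditure = 9.6 × 19.6 = 188.16.

188.16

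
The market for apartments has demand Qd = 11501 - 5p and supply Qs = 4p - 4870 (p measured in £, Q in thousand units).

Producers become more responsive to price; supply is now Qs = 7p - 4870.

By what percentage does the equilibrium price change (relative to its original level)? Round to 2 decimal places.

-25.00

Original equilibrium: 11501 - 5p = 4p - 4870 gives 16371 = 9p, so p = 1819 and Q = 2406.
The new curves are Qd = 11501 - 5p (demand) and Qs = 7p - 4870 (supply).
Clearing the new market: 11501 - 5p = 7p - 4870, so p = 1364.25 and Q = 4679.75.
%Δp = (1364.25 − 1819) / 1819 × 100 = -25.00%.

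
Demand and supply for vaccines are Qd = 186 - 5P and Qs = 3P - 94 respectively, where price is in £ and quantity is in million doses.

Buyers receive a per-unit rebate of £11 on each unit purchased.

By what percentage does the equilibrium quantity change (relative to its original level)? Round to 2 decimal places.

Solve the original market: 186 - 5P = 3P - 94, hence P = 35 and Q = 11.
Since buyers' out-of-pocket price is the market price minus the rebate, the effective demand curve becomes Qd = 241 - 5P.
Setting them equal: 241 - 5P = 3P - 94 → 335 = 8P, so P = 41.875 and Q = 31.625.
%ΔQ = (31.625 − 11) / 11 × 100 = +187.50%.

+187.50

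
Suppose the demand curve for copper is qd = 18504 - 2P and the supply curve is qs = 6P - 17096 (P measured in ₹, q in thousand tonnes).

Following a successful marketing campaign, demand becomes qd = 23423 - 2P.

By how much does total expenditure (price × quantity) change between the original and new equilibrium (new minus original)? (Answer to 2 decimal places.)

Before the shock: 18504 - 2P = 6P - 17096 ⇒ 35600 = 8P ⇒ P = 4450, q = 9604.
With the change applied: demand qd = 23423 - 2P, supply qs = 6P - 17096.
Clearing the new market: 23423 - 2P = 6P - 17096, so P = 5064.875 and q = 13293.25.
Expenditure moves from 4450×9604 = 42737800 to 5064.875×13293.25 = 67328649.59375; change = +24590849.59.

+24590849.59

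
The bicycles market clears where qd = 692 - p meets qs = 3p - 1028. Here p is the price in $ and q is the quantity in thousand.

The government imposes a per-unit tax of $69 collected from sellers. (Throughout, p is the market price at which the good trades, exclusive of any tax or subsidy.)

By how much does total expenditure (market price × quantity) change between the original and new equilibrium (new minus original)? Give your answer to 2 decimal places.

Initially, 692 - p = 3p - 1028, so 1720 = 4p and p = 430, q = 262.
Since sellers keep the price net of the tax, the effective supply curve becomes qs = 3p - 1235.
Clearing the new market: 692 - p = 3p - 1235, so p = 481.75 and q = 210.25.
Expenditure moves from 430×262 = 112660 to 481.75×210.25 = 101287.9375; change = -11372.06.

-11372.06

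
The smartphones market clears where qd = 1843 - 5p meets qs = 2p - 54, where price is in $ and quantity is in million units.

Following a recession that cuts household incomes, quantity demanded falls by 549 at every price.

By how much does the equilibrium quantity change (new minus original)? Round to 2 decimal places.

Initially, 1843 - 5p = 2p - 54, so 1897 = 7p and p = 271, q = 488.
The new curves are qd = 1294 - 5p (demand) and qs = 2p - 54 (supply).
Equate the new curves: 1294 - 5p = 2p - 54, giving 1348 = 7p, p = 1348/7 ≈ 192.5714, q = 2318/7 ≈ 331.1429.
Δq = 331.1429 − 488 = -156.86.

-156.86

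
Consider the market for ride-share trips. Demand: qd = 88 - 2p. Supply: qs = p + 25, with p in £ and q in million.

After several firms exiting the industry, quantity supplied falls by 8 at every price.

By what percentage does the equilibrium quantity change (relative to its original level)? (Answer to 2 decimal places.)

Solve the original market: 88 - 2p = p + 25, hence p = 21 and q = 46.
With the change applied: demand qd = 88 - 2p, supply qs = p + 17.
New equilibrium: 88 - 2p = p + 17 ⇒ 71 = 3p ⇒ p = 71/3 ≈ 23.6667, q = 122/3 ≈ 40.6667.
%Δq = (40.6667 − 46) / 46 × 100 = -11.59%.

-11.59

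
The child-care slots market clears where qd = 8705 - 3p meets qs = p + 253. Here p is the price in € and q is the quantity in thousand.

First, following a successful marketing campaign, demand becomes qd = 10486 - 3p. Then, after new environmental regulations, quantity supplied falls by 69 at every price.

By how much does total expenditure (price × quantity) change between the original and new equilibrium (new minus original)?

+2107734.25

Initially, 8705 - 3p = p + 253, so 8452 = 4p and p = 2113, q = 2366.
The new curves are qd = 10486 - 3p (demand) and qs = p + 184 (supply).
Equate the new curves: 10486 - 3p = p + 184, giving 10302 = 4p, p = 2575.5, q = 2759.5.
Expenditure moves from 2113×2366 = 4999358 to 2575.5×2759.5 = 7107092.25; change = +2107734.25.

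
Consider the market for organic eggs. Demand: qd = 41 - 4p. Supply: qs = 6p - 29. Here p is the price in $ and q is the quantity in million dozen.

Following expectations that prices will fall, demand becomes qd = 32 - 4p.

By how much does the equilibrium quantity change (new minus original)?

-5.4

Solve the original market: 41 - 4p = 6p - 29, hence p = 7 and q = 13.
The new curves are qd = 32 - 4p (demand) and qs = 6p - 29 (supply).
New equilibrium: 32 - 4p = 6p - 29 ⇒ 61 = 10p ⇒ p = 6.1, q = 7.6.
Δq = 7.6 − 13 = -5.4.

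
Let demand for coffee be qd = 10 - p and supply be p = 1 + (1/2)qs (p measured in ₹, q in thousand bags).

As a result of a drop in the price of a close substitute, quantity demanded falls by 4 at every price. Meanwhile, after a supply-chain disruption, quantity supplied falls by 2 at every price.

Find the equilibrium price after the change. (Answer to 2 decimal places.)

3.33

Solve the original market: 10 - p = 2p - 2, hence p = 4 and q = 6.
With the change applied: demand qd = 6 - p, supply qs = 2p - 4.
New equilibrium: 6 - p = 2p - 4 ⇒ 10 = 3p ⇒ p = 10/3 ≈ 3.3333, q = 8/3 ≈ 2.6667.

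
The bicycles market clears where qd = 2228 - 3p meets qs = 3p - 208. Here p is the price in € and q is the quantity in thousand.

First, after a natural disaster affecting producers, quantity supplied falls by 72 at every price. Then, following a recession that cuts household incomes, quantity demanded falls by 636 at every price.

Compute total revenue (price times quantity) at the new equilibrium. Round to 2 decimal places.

Solve the original market: 2228 - 3p = 3p - 208, hence p = 406 and q = 1010.
With the change applied: demand qd = 1592 - 3p, supply qs = 3p - 280.
Clearing the new market: 1592 - 3p = 3p - 280, so p = 312 and q = 656.
New expenditure = 312 × 656 = 204672.00.

204672.00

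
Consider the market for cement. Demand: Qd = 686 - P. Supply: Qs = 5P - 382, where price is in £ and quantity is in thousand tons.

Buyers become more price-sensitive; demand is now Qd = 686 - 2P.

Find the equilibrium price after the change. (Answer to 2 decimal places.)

152.57

Before the shock: 686 - P = 5P - 382 ⇒ 1068 = 6P ⇒ P = 178, Q = 508.
The shock moves the curves to Qd = 686 - 2P and Qs = 5P - 382.
New equilibrium: 686 - 2P = 5P - 382 ⇒ 1068 = 7P ⇒ P = 1068/7 ≈ 152.5714, Q = 2666/7 ≈ 380.8571.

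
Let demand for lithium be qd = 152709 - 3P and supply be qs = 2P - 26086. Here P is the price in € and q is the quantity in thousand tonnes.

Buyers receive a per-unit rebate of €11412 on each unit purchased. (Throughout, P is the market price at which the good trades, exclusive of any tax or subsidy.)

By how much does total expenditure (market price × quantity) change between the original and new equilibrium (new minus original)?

+894548335.68

Before the shock: 152709 - 3P = 2P - 26086 ⇒ 178795 = 5P ⇒ P = 35759, q = 45432.
Since buyers' out-of-pocket price is the market price minus the rebate, the effective demand curve becomes qd = 186945 - 3P.
Equate the new curves: 186945 - 3P = 2P - 26086, giving 213031 = 5P, P = 42606.2, q = 59126.4.
Expenditure moves from 35759×45432 = 1624602888 to 42606.2×59126.4 = 2519151223.68; change = +894548335.68.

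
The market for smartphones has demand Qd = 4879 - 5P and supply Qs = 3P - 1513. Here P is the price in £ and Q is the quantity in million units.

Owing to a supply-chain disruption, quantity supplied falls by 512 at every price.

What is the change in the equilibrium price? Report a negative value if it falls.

+64

Original equilibrium: 4879 - 5P = 3P - 1513 gives 6392 = 8P, so P = 799 and Q = 884.
The shock moves the curves to Qd = 4879 - 5P and Qs = 3P - 2025.
Equate the new curves: 4879 - 5P = 3P - 2025, giving 6904 = 8P, P = 863, Q = 564.
ΔP = 863 − 799 = +64.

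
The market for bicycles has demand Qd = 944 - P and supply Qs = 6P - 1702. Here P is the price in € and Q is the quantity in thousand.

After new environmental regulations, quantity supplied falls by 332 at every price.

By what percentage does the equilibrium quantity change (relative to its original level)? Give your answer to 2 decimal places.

Original equilibrium: 944 - P = 6P - 1702 gives 2646 = 7P, so P = 378 and Q = 566.
The new curves are Qd = 944 - P (demand) and Qs = 6P - 2034 (supply).
Clearing the new market: 944 - P = 6P - 2034, so P = 2978/7 ≈ 425.4286 and Q = 3630/7 ≈ 518.5714.
%ΔQ = (518.5714 − 566) / 566 × 100 = -8.38%.

-8.38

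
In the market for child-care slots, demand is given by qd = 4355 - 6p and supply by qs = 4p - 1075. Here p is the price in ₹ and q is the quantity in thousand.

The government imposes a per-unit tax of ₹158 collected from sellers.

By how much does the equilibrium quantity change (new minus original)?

-379.2

Solve the original market: 4355 - 6p = 4p - 1075, hence p = 543 and q = 1097.
Since sellers keep the price net of the tax, the effective supply curve becomes qs = 4p - 1707.
Equate the new curves: 4355 - 6p = 4p - 1707, giving 6062 = 10p, p = 606.2, q = 717.8.
Δq = 717.8 − 1097 = -379.2.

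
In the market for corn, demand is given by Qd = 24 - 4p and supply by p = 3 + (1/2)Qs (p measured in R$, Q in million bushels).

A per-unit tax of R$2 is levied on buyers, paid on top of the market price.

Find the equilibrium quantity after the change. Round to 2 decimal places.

Initially, 24 - 4p = 2p - 6, so 30 = 6p and p = 5, Q = 4.
Since buyers pay the price plus the tax, the effective demand curve becomes Qd = 16 - 4p.
Setting them equal: 16 - 4p = 2p - 6 → 22 = 6p, so p = 11/3 ≈ 3.6667 and Q = 4/3 ≈ 1.3333.

1.33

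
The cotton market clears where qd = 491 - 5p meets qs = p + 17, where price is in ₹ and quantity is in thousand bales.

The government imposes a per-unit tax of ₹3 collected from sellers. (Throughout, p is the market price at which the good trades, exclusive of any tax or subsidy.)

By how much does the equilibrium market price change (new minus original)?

Before the shock: 491 - 5p = p + 17 ⇒ 474 = 6p ⇒ p = 79, q = 96.
Since sellers keep the price net of the tax, the effective supply curve becomes qs = p + 14.
Equate the new curves: 491 - 5p = p + 14, giving 477 = 6p, p = 79.5, q = 93.5.
Δp = 79.5 − 79 = +0.5.

+0.5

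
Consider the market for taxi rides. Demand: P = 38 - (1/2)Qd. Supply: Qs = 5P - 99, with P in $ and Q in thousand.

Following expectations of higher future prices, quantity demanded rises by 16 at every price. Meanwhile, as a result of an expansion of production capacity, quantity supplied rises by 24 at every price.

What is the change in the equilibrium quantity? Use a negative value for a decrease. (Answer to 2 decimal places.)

+18.29

Initially, 76 - 2P = 5P - 99, so 175 = 7P and P = 25, Q = 26.
With the change applied: demand Qd = 92 - 2P, supply Qs = 5P - 75.
Setting them equal: 92 - 2P = 5P - 75 → 167 = 7P, so P = 167/7 ≈ 23.8571 and Q = 310/7 ≈ 44.2857.
ΔQ = 44.2857 − 26 = +18.29.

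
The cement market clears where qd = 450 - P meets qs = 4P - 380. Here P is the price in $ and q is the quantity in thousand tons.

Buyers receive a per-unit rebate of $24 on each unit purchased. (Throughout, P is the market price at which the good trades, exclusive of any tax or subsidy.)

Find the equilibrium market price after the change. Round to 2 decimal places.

170.80

Original equilibrium: 450 - P = 4P - 380 gives 830 = 5P, so P = 166 and q = 284.
Since buyers' out-of-pocket price is the market price minus the rebate, the effective demand curve becomes qd = 474 - P.
Equate the new curves: 474 - P = 4P - 380, giving 854 = 5P, P = 170.8, q = 303.2.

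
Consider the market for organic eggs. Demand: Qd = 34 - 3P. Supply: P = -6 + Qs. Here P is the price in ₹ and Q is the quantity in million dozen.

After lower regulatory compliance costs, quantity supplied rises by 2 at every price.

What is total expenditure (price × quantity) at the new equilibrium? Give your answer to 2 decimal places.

Original equilibrium: 34 - 3P = P + 6 gives 28 = 4P, so P = 7 and Q = 13.
With the change applied: demand Qd = 34 - 3P, supply Qs = P + 8.
Setting them equal: 34 - 3P = P + 8 → 26 = 4P, so P = 6.5 and Q = 14.5.
New expenditure = 6.5 × 14.5 = 94.25.

94.25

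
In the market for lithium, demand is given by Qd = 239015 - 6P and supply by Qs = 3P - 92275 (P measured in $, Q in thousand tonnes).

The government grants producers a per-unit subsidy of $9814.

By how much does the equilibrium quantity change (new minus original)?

Initially, 239015 - 6P = 3P - 92275, so 331290 = 9P and P = 36810, Q = 18155.
Since sellers receive the price plus the subsidy, the effective supply curve becomes Qs = 3P - 62833.
Setting them equal: 239015 - 6P = 3P - 62833 → 301848 = 9P, so P = 100616/3 ≈ 33538.6667 and Q = 37783.
ΔQ = 37783 − 18155 = +19628.

+19628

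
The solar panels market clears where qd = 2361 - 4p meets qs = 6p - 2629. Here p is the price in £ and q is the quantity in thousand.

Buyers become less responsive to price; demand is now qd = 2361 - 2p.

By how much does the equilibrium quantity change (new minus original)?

Before the shock: 2361 - 4p = 6p - 2629 ⇒ 4990 = 10p ⇒ p = 499, q = 365.
The shock moves the curves to qd = 2361 - 2p and qs = 6p - 2629.
New equilibrium: 2361 - 2p = 6p - 2629 ⇒ 4990 = 8p ⇒ p = 623.75, q = 1113.5.
Δq = 1113.5 − 365 = +748.5.

+748.5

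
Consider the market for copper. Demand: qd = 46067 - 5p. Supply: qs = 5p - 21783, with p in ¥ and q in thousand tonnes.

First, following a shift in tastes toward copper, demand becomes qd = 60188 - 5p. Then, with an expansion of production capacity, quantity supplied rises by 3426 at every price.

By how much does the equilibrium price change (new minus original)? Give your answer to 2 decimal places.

Before the shock: 46067 - 5p = 5p - 21783 ⇒ 67850 = 10p ⇒ p = 6785, q = 12142.
The new curves are qd = 60188 - 5p (demand) and qs = 5p - 18357 (supply).
Setting them equal: 60188 - 5p = 5p - 18357 → 78545 = 10p, so p = 7854.5 and q = 20915.5.
Δp = 7854.5 − 6785 = +1069.50.

+1069.50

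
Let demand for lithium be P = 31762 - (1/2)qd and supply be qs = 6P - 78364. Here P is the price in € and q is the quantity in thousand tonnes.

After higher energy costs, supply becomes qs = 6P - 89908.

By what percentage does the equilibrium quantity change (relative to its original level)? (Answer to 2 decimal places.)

-10.29

Original equilibrium: 63524 - 2P = 6P - 78364 gives 141888 = 8P, so P = 17736 and q = 28052.
After the shift, demand is qd = 63524 - 2P and supply is qs = 6P - 89908.
Equate the new curves: 63524 - 2P = 6P - 89908, giving 153432 = 8P, P = 19179, q = 25166.
%Δq = (25166 − 28052) / 28052 × 100 = -10.29%.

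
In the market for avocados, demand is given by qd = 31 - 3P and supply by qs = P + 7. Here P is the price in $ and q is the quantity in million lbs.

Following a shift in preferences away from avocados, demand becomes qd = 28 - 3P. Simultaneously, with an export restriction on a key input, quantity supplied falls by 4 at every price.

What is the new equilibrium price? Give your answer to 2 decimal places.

6.25

Before the shock: 31 - 3P = P + 7 ⇒ 24 = 4P ⇒ P = 6, q = 13.
With the change applied: demand qd = 28 - 3P, supply qs = P + 3.
Clearing the new market: 28 - 3P = P + 3, so P = 6.25 and q = 9.25.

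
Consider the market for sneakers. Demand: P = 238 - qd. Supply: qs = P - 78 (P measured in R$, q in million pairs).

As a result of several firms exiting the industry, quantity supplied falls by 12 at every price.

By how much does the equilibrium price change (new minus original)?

+6

Before the shock: 238 - P = P - 78 ⇒ 316 = 2P ⇒ P = 158, q = 80.
After the shift, demand is qd = 238 - P and supply is qs = P - 90.
Setting them equal: 238 - P = P - 90 → 328 = 2P, so P = 164 and q = 74.
ΔP = 164 − 158 = +6.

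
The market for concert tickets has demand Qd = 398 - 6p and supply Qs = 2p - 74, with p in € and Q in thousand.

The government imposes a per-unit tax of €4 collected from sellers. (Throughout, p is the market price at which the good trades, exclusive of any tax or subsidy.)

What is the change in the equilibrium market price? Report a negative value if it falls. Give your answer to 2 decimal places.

Initially, 398 - 6p = 2p - 74, so 472 = 8p and p = 59, Q = 44.
Since sellers keep the price net of the tax, the effective supply curve becomes Qs = 2p - 82.
Equate the new curves: 398 - 6p = 2p - 82, giving 480 = 8p, p = 60, Q = 38.
Δp = 60 − 59 = +1.00.

+1.00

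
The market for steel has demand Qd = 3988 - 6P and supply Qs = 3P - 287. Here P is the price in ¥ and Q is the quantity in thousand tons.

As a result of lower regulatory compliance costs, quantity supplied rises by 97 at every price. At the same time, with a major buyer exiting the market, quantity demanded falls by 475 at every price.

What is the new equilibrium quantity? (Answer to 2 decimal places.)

1044.33

Original equilibrium: 3988 - 6P = 3P - 287 gives 4275 = 9P, so P = 475 and Q = 1138.
After the shift, demand is Qd = 3513 - 6P and supply is Qs = 3P - 190.
Equate the new curves: 3513 - 6P = 3P - 190, giving 3703 = 9P, P = 3703/9 ≈ 411.4444, Q = 3133/3 ≈ 1044.3333.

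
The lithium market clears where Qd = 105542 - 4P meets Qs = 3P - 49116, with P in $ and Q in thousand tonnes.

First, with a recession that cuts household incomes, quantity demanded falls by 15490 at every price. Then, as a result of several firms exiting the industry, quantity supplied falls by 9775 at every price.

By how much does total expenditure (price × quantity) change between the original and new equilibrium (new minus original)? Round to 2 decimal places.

Before the shock: 105542 - 4P = 3P - 49116 ⇒ 154658 = 7P ⇒ P = 22094, Q = 17166.
The new curves are Qd = 90052 - 4P (demand) and Qs = 3P - 58891 (supply).
New equilibrium: 90052 - 4P = 3P - 58891 ⇒ 148943 = 7P ⇒ P = 148943/7 ≈ 21277.5714, Q = 34592/7 ≈ 4941.7143.
Expenditure moves from 22094×17166 = 379265604 to 21277.5714×4941.7143 = 105147678.6939; change = -274117925.31.

-274117925.31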